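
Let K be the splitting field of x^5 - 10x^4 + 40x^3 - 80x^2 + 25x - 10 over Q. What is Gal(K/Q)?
The polynomial f is an irreducible quintic over Q, so G = Gal(f/Q) is a transitive subgroup of S_5: one of C_5 (5T1, order 5), D_5 (5T2, order 10), F_20 (5T3, order 20), A_5 (5T4, order 60) or S_5 (5T5, order 120). The discriminant of f is 58564000000 = 242000^2, a perfect square, so G is contained in A_5. The transitive groups of degree 5 contained in A_5 are: C_5 (5T1, order 5), D_5 (5T2, order 10), A_5 (5T4, order 60). By Dedekind's theorem, for a prime p not dividing disc(f) the degrees of the irreducible factors of f mod p form the cycle type of an element of G. Factoring f modulo the 3 such primes p <= 13 (skipping 2, 5, 11, which divide the discriminant), each new pattern first appears at: mod 3: f = (x^5 + 2x^4 + x^3 + x^2 + x + 2), pattern 5; mod 13: f = (x + 3)(x + 5)(x^3 + 8x^2 + 8), pattern 3+1+1. No other pattern occurs in this range, so the set of observed cycle types is {5, 3+1+1}. Among the candidates above, the only group containing elements of all these cycle types is A_5 (5T4) — each of C_5 (5T1), D_5 (5T2) lacks at least one of them. Hence G = A_5 (5T4), of order 60.

5T4: A_5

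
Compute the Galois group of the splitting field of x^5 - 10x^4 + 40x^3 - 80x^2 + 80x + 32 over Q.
F_20 (order 20)

The polynomial f is an irreducible quintic over Q, so G = Gal(f/Q) is a transitive subgroup of S_5: one of C_5 (5T1, order 5), D_5 (5T2, order 10), F_20 (5T3, order 20), A_5 (5T4, order 60) or S_5 (5T5, order 120). The discriminant of f is 52428800000, which is not a perfect square, so G is not contained in A_5. The transitive groups of degree 5 not contained in A_5 are: F_20 (5T3, order 20), S_5 (5T5, order 120). By Dedekind's theorem, for a prime p not dividing disc(f) the degrees of the irreducible factors of f mod p form the cycle type of an element of G. Factoring f modulo the 18 such primes p <= 71 (skipping 2, 5, which divide the discriminant), each new pattern first appears at: mod 3: f = (x + 2)(x^4 + x^2 + 2x + 1), pattern 4+1; mod 11: f = (x^5 + x^4 + 7x^3 + 8x^2 + 3x + 10), pattern 5; mod 19: f = (x + 9)(x^2 + 2x + 18)(x^2 + 17x + 7), pattern 2+2+1. No other pattern occurs in this range, so the set of observed cycle types is {4+1, 5, 2+2+1}. The candidates containing elements of all these cycle types are F_20 (5T3) of order 20, S_5 (5T5) of order 120; the others are excluded. The observed types are precisely the cycle types that occur in F_20 (5T3) (apart from the identity). Each of the other remaining candidates has further cycle types, and by the Chebotarev density theorem the matching factorization patterns would occur for a proportion of primes equal to their share of the group: S_5 (5T5) additionally contains elements of type 3+2, 3+1+1, 2+1+1+1 (50 of its 120 elements, about 42% of primes). None of the 18 primes tested shows any such pattern (for each of these groups the chance of that is below 10^-4), which rules them out. Hence G = F_20 (5T3), of order 20.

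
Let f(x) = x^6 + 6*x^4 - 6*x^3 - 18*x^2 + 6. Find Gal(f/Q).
The polynomial f is an irreducible sextic over Q, so G = Gal(f/Q) is one of the 16 transitive subgroups 6T1, ..., 6T16 of S_6. The discriminant of f is 14154124032, which is not a perfect square, so G is not contained in A_6. The transitive groups of degree 6 not contained in A_6 are: C_6 (6T1, order 6), S_3 (6T2, order 6), D_6 (6T3, order 12), C_3 x S_3 (6T5, order 18), A_4 x C_2 (6T6, order 24), S_4 (6T8, order 24), S_3 x S_3 (6T9, order 36), S_4 x C_2 (6T11, order 48), (S_3 x S_3) : C_2 (6T13, order 72), PGL(2,5) (6T14, order 120), S_6 (6T16, order 720). By Dedekind's theorem, for a prime p not dividing disc(f) the degrees of the irreducible factors of f mod p form the cycle type of an element of G. Factoring f modulo the 22 such primes p <= 97 (skipping 2, 3, 53, which divide the discriminant), each new pattern first appears at: mod 5: f = (x^6 + x^4 + 4x^3 + 2x^2 + 1), pattern 6; mod 11: f = (x + 3)(x + 10)(x^2 + x + 8)(x^2 + 8x + 8), pattern 2+2+1+1; mod 13: f = (x + 7)(x + 9)(x + 10)(x^3 + 4x + 1), pattern 3+1+1+1; mod 31: f = (x^2 + 7x + 17)(x^2 + 25x + 14)(x^2 + 30x + 18), pattern 2+2+2; mod 97: f = (x^3 + 33x + 84)(x^3 + 70x + 7), pattern 3+3. No other pattern occurs in this range, so the set of observed cycle types is {6, 2+2+1+1, 3+1+1+1, 2+2+2, 3+3}. The candidates containing elements of all these cycle types are S_3 x S_3 (6T9) of order 36, (S_3 x S_3) : C_2 (6T13) of order 72, S_6 (6T16) of order 720; the others are excluded. The observed types are precisely the cycle types that occur in S_3 x S_3 (6T9) (apart from the identity). Each of the other remaining candidates has further cycle types, and by the Chebotarev density theorem the matching factorization patterns would occur for a proportion of primes equal to their share of the group: (S_3 x S_3) : C_2 (6T13) additionally contains elements of type 4+2, 3+2+1, 2+1+1+1+1 (36 of its 72 elements, about 50% of primes); S_6 (6T16) additionally contains elements of type 5+1, 4+2, 4+1+1, 3+2+1, 2+1+1+1+1 (459 of its 720 elements, about 64% of primes). None of the 22 primes tested shows any such pattern (for each of these groups the chance of that is below 10^-4), which rules them out. Hence G = S_3 x S_3 (6T9), of order 36.

S_3 x S_3 (also written G36-)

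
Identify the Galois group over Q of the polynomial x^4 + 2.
4T3: D_4

The polynomial is an irreducible quartic over Q and its discriminant is 2048, which is not a perfect square, so the Galois group is not contained in A_4. The resolvent cubic y^3 - 8*y has exactly one rational root, so the Galois group is C_4 or D_4. The quartic remains irreducible over Q(sqrt(disc)), so the group is D_4.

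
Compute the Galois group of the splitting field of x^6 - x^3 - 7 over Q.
S_3 x S_3, the direct product S_3 x S_3 in its degree-6 action

The polynomial f is an irreducible sextic over Q, so G = Gal(f/Q) is one of the 16 transitive subgroups 6T1, ..., 6T16 of S_6. The discriminant of f is 871199469, which is not a perfect square, so G is not contained in A_6. The transitive groups of degree 6 not contained in A_6 are: C_6 (6T1, order 6), S_3 (6T2, order 6), D_6 (6T3, order 12), C_3 x S_3 (6T5, order 18), A_4 x C_2 (6T6, order 24), S_4 (6T8, order 24), S_3 x S_3 (6T9, order 36), S_4 x C_2 (6T11, order 48), (S_3 x S_3) : C_2 (6T13, order 72), PGL(2,5) (6T14, order 120), S_6 (6T16, order 720). By Dedekind's theorem, for a prime p not dividing disc(f) the degrees of the irreducible factors of f mod p form the cycle type of an element of G. Factoring f modulo the 16 such primes p <= 67 (skipping 3, 7, 29, which divide the discriminant), each new pattern first appears at: mod 2: f = (x^6 + x^3 + 1), pattern 6; mod 5: f = (x + 1)(x + 2)(x^2 + 3x + 4)(x^2 + 4x + 1), pattern 2+2+1+1; mod 13: f = (x + 2)(x + 5)(x + 6)(x^3 + 4), pattern 3+1+1+1; mod 19: f = (x^2 + 10x + 15)(x^2 + 13x + 13)(x^2 + 15x + 10), pattern 2+2+2; mod 67: f = (x^3 + 18)(x^3 + 48), pattern 3+3. No other pattern occurs in this range, so the set of observed cycle types is {6, 2+2+1+1, 3+1+1+1, 2+2+2, 3+3}. The candidates containing elements of all these cycle types are S_3 x S_3 (6T9) of order 36, (S_3 x S_3) : C_2 (6T13) of order 72, S_6 (6T16) of order 720; the others are excluded. The observed types are precisely the cycle types that occur in S_3 x S_3 (6T9) (apart from the identity). Each of the other remaining candidates has further cycle types, and by the Chebotarev density theorem the matching factorization patterns would occur for a proportion of primes equal to their share of the group: (S_3 x S_3) : C_2 (6T13) additionally contains elements of type 4+2, 3+2+1, 2+1+1+1+1 (36 of its 72 elements, about 50% of primes); S_6 (6T16) additionally contains elements of type 5+1, 4+2, 4+1+1, 3+2+1, 2+1+1+1+1 (459 of its 720 elements, about 64% of primes). None of the 16 primes tested shows any such pattern (for each of these groups the chance of that is below 10^-4), which rules them out. Hence G = S_3 x S_3 (6T9), of order 36.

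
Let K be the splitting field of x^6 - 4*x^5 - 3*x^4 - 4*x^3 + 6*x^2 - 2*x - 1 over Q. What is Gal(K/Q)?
The polynomial f is an irreducible sextic over Q, so G = Gal(f/Q) is one of the 16 transitive subgroups 6T1, ..., 6T16 of S_6. The discriminant of f is 2401000000 = 49000^2, a perfect square, so G is contained in A_6. The transitive groups of degree 6 contained in A_6 are: A_4 (6T4, order 12), S_4 (6T7, order 24), (C_3 x C_3) : C_4 (6T10, order 36), PSL(2,5) (6T12, order 60), A_6 (6T15, order 360). By Dedekind's theorem, for a prime p not dividing disc(f) the degrees of the irreducible factors of f mod p form the cycle type of an element of G. Factoring f modulo the 33 such primes p <= 151 (skipping 2, 5, 7, which divide the discriminant), each new pattern first appears at: mod 3: f = (x^3 + x^2 + 2)(x^3 + x^2 + 2x + 1), pattern 3+3; mod 13: f = (x + 1)(x + 3)(x^2 + 8x + 5)(x^2 + 10x + 6), pattern 2+2+1+1. No other pattern occurs in this range, so the set of observed cycle types is {3+3, 2+2+1+1}. The candidates containing elements of all these cycle types are A_4 (6T4) of order 12, S_4 (6T7) of order 24, (C_3 x C_3) : C_4 (6T10) of order 36, PSL(2,5) (6T12) of order 60, A_6 (6T15) of order 360; the others are excluded. The observed types are precisely the cycle types that occur in A_4 (6T4) (apart from the identity). Each of the other remaining candidates has further cycle types, and by the Chebotarev density theorem the matching factorization patterns would occur for a proportion of primes equal to their share of the group: S_4 (6T7) additionally contains elements of type 4+2 (6 of its 24 elements, about 25% of primes); (C_3 x C_3) : C_4 (6T10) additionally contains elements of type 4+2, 3+1+1+1 (22 of its 36 elements, about 61% of primes); PSL(2,5) (6T12) additionally contains elements of type 5+1 (24 of its 60 elements, about 40% of primes); A_6 (6T15) additionally contains elements of type 5+1, 4+2, 3+1+1+1 (274 of its 360 elements, about 76% of primes). None of the 33 primes tested shows any such pattern (for each of these groups the chance of that is below 10^-4), which rules them out. Hence G = A_4 (6T4), of order 12.

A_4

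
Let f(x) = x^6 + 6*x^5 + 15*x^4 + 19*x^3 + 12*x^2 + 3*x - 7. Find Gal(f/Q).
S_3 x S_3 (also written G36-)

The polynomial f is an irreducible sextic over Q, so G = Gal(f/Q) is one of the 16 transitive subgroups 6T1, ..., 6T16 of S_6. The discriminant of f is 871199469, which is not a perfect square, so G is not contained in A_6. The transitive groups of degree 6 not contained in A_6 are: C_6 (6T1, order 6), S_3 (6T2, order 6), D_6 (6T3, order 12), C_3 x S_3 (6T5, order 18), A_4 x C_2 (6T6, order 24), S_4 (6T8, order 24), S_3 x S_3 (6T9, order 36), S_4 x C_2 (6T11, order 48), (S_3 x S_3) : C_2 (6T13, order 72), PGL(2,5) (6T14, order 120), S_6 (6T16, order 720). By Dedekind's theorem, for a prime p not dividing disc(f) the degrees of the irreducible factors of f mod p form the cycle type of an element of G. Factoring f modulo the 16 such primes p <= 67 (skipping 3, 7, 29, which divide the discriminant), each new pattern first appears at: mod 2: f = (x^6 + x^4 + x^3 + x + 1), pattern 6; mod 5: f = (x + 2)(x + 3)(x^2 + 3)(x^2 + x + 1), pattern 2+2+1+1; mod 13: f = (x + 3)(x + 6)(x + 7)(x^3 + 3x^2 + 3x + 5), pattern 3+1+1+1; mod 19: f = (x^2 + 12x + 7)(x^2 + 15x + 8)(x^2 + 17x + 7), pattern 2+2+2; mod 67: f = (x^3 + 3x^2 + 3x + 19)(x^3 + 3x^2 + 3x + 49), pattern 3+3. No other pattern occurs in this range, so the set of observed cycle types is {6, 2+2+1+1, 3+1+1+1, 2+2+2, 3+3}. The candidates containing elements of all these cycle types are S_3 x S_3 (6T9) of order 36, (S_3 x S_3) : C_2 (6T13) of order 72, S_6 (6T16) of order 720; the others are excluded. The observed types are precisely the cycle types that occur in S_3 x S_3 (6T9) (apart from the identity). Each of the other remaining candidates has further cycle types, and by the Chebotarev density theorem the matching factorization patterns would occur for a proportion of primes equal to their share of the group: (S_3 x S_3) : C_2 (6T13) additionally contains elements of type 4+2, 3+2+1, 2+1+1+1+1 (36 of its 72 elements, about 50% of primes); S_6 (6T16) additionally contains elements of type 5+1, 4+2, 4+1+1, 3+2+1, 2+1+1+1+1 (459 of its 720 elements, about 64% of primes). None of the 16 primes tested shows any such pattern (for each of these groups the chance of that is below 10^-4), which rules them out. Hence G = S_3 x S_3 (6T9), of order 36.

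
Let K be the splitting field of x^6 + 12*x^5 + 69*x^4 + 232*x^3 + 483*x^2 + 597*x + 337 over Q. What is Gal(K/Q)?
C_3 x S_3, the group 6T5 of order 18

The polynomial f is an irreducible sextic over Q, so G = Gal(f/Q) is one of the 16 transitive subgroups 6T1, ..., 6T16 of S_6. The discriminant of f is -68755887963, which is not a perfect square, so G is not contained in A_6. The transitive groups of degree 6 not contained in A_6 are: C_6 (6T1, order 6), S_3 (6T2, order 6), D_6 (6T3, order 12), C_3 x S_3 (6T5, order 18), A_4 x C_2 (6T6, order 24), S_4 (6T8, order 24), S_3 x S_3 (6T9, order 36), S_4 x C_2 (6T11, order 48), (S_3 x S_3) : C_2 (6T13, order 72), PGL(2,5) (6T14, order 120), S_6 (6T16, order 720). By Dedekind's theorem, for a prime p not dividing disc(f) the degrees of the irreducible factors of f mod p form the cycle type of an element of G. Factoring f modulo the 33 such primes p <= 151 (skipping 3, 7, 89, which divide the discriminant), each new pattern first appears at: mod 2: f = (x^6 + x^4 + x^2 + x + 1), pattern 6; mod 13: f = (x + 5)(x + 6)(x + 8)(x^3 + 6x^2 + 6x + 2), pattern 3+1+1+1; mod 17: f = (x^2 + 9x + 9)(x^2 + 10x + 3)(x^2 + 10x + 15), pattern 2+2+2; mod 19: f = (x^3 + 6x^2 + x + 1)(x^3 + 6x^2 + 13x + 14), pattern 3+3; mod 73: f = (x + 26)(x + 38)(x + 45)(x + 56)(x + 69)(x + 70), pattern 1+1+1+1+1+1. No other pattern occurs in this range, so the set of observed cycle types is {6, 3+1+1+1, 2+2+2, 3+3, 1+1+1+1+1+1}. The candidates containing elements of all these cycle types are C_3 x S_3 (6T5) of order 18, S_3 x S_3 (6T9) of order 36, (S_3 x S_3) : C_2 (6T13) of order 72, S_6 (6T16) of order 720; the others are excluded. The observed types are precisely the cycle types that occur in C_3 x S_3 (6T5). Each of the other remaining candidates has further cycle types, and by the Chebotarev density theorem the matching factorization patterns would occur for a proportion of primes equal to their share of the group: S_3 x S_3 (6T9) additionally contains elements of type 2+2+1+1 (9 of its 36 elements, about 25% of primes); (S_3 x S_3) : C_2 (6T13) additionally contains elements of type 4+2, 3+2+1, 2+2+1+1, 2+1+1+1+1 (45 of its 72 elements, about 62% of primes); S_6 (6T16) additionally contains elements of type 5+1, 4+2, 4+1+1, 3+2+1, 2+2+1+1, 2+1+1+1+1 (504 of its 720 elements, about 70% of primes). None of the 33 primes tested shows any such pattern (for each of these groups the chance of that is below 10^-4), which rules them out. Hence G = C_3 x S_3 (6T5), of order 18.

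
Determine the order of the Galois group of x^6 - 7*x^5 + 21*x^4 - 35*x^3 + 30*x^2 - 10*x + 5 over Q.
The degree of the splitting field over Q equals the order of the Galois group, so first determine the group. The polynomial f is an irreducible sextic over Q, so G = Gal(f/Q) is one of the 16 transitive subgroups 6T1, ..., 6T16 of S_6. The discriminant of f is 525625 = 725^2, a perfect square, so G is contained in A_6. The transitive groups of degree 6 contained in A_6 are: A_4 (6T4, order 12), S_4 (6T7, order 24), (C_3 x C_3) : C_4 (6T10, order 36), PSL(2,5) (6T12, order 60), A_6 (6T15, order 360). By Dedekind's theorem, for a prime p not dividing disc(f) the degrees of the irreducible factors of f mod p form the cycle type of an element of G. Factoring f modulo the 19 such primes p <= 73 (skipping 5, 29, which divide the discriminant), each new pattern first appears at: mod 2: f = (x^2 + x + 1)(x^4 + x + 1), pattern 4+2; mod 11: f = (x^3 + 2x + 9)(x^3 + 4x^2 + 8x + 3), pattern 3+3; mod 19: f = (x + 6)(x + 7)(x^2 + 5x + 12)(x^2 + 13x + 10), pattern 2+2+1+1; mod 61: f = (x + 18)(x + 25)(x + 32)(x^3 + 40x^2 + 14x + 47), pattern 3+1+1+1. No other pattern occurs in this range, so the set of observed cycle types is {4+2, 3+3, 2+2+1+1, 3+1+1+1}. The candidates containing elements of all these cycle types are (C_3 x C_3) : C_4 (6T10) of order 36, A_6 (6T15) of order 360; the others are excluded. The observed types are precisely the cycle types that occur in (C_3 x C_3) : C_4 (6T10) (apart from the identity). Each of the other remaining candidates has further cycle types, and by the Chebotarev density theorem the matching factorization patterns would occur for a proportion of primes equal to their share of the group: A_6 (6T15) additionally contains elements of type 5+1 (144 of its 360 elements, about 40% of primes). None of the 19 primes tested shows any such pattern (for each of these groups the chance of that is below 10^-4), which rules them out. Hence G = (C_3 x C_3) : C_4 (6T10), of order 36. The Galois group (C_3 x C_3) : C_4 (6T10) has order 36, so the splitting field has degree 36 over Q.

36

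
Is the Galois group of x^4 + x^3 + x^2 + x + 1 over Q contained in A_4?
The polynomial is irreducible of degree 4 over Q. Its discriminant is 125, which is not a perfect square. A Galois group lies in the alternating group exactly when the discriminant is a square in Q, so the Galois group (C_4) is not contained in A_4.

No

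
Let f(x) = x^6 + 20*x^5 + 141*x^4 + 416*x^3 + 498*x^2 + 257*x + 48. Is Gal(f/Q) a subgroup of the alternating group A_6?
Yes

The polynomial is irreducible of degree 6 over Q. Its discriminant is 30991489 = 5567^2, a perfect square. A Galois group lies in the alternating group exactly when the discriminant is a square in Q, so the Galois group (PSL(2,5)) is contained in A_6.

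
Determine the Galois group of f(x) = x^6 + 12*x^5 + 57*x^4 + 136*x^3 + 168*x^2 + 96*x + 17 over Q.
The polynomial f is an irreducible sextic over Q, so G = Gal(f/Q) is one of the 16 transitive subgroups 6T1, ..., 6T16 of S_6. The discriminant of f is -419904, which is not a perfect square, so G is not contained in A_6. The transitive groups of degree 6 not contained in A_6 are: C_6 (6T1, order 6), S_3 (6T2, order 6), D_6 (6T3, order 12), C_3 x S_3 (6T5, order 18), A_4 x C_2 (6T6, order 24), S_4 (6T8, order 24), S_3 x S_3 (6T9, order 36), S_4 x C_2 (6T11, order 48), (S_3 x S_3) : C_2 (6T13, order 72), PGL(2,5) (6T14, order 120), S_6 (6T16, order 720). By Dedekind's theorem, for a prime p not dividing disc(f) the degrees of the irreducible factors of f mod p form the cycle type of an element of G. Factoring f modulo the 33 such primes p <= 149 (skipping 2, 3, which divide the discriminant), each new pattern first appears at: mod 5: f = (x^3 + 2x + 4)(x^3 + 2x^2 + 3), pattern 3+3; mod 7: f = (x^6 + 5x^5 + x^4 + 3x^3 + 5x + 3), pattern 6; mod 17: f = (x)(x + 4)(x^2 + 4x + 10)(x^2 + 4x + 16), pattern 2+2+1+1; mod 19: f = (x + 8)(x + 9)(x + 14)(x + 15)(x^2 + 4x + 10), pattern 2+1+1+1+1; mod 71: f = (x^2 + 4x + 44)(x^2 + 4x + 49)(x^2 + 4x + 58), pattern 2+2+2. No other pattern occurs in this range, so the set of observed cycle types is {3+3, 6, 2+2+1+1, 2+1+1+1+1, 2+2+2}. The candidates containing elements of all these cycle types are A_4 x C_2 (6T6) of order 24, S_4 x C_2 (6T11) of order 48, (S_3 x S_3) : C_2 (6T13) of order 72, S_6 (6T16) of order 720; the others are excluded. The observed types are precisely the cycle types that occur in A_4 x C_2 (6T6) (apart from the identity). Each of the other remaining candidates has further cycle types, and by the Chebotarev density theorem the matching factorization patterns would occur for a proportion of primes equal to their share of the group: S_4 x C_2 (6T11) additionally contains elements of type 4+2, 4+1+1 (12 of its 48 elements, about 25% of primes); (S_3 x S_3) : C_2 (6T13) additionally contains elements of type 4+2, 3+2+1, 3+1+1+1 (34 of its 72 elements, about 47% of primes); S_6 (6T16) additionally contains elements of type 5+1, 4+2, 4+1+1, 3+2+1, 3+1+1+1 (484 of its 720 elements, about 67% of primes). None of the 33 primes tested shows any such pattern (for each of these groups the chance of that is below 10^-4), which rules them out. Hence G = A_4 x C_2 (6T6), of order 24.

A_4 x C_2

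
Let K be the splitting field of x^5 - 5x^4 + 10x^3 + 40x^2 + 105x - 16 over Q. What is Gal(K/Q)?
F_20

The polynomial f is an irreducible quintic over Q, so G = Gal(f/Q) is a transitive subgroup of S_5: one of C_5 (5T1, order 5), D_5 (5T2, order 10), F_20 (5T3, order 20), A_5 (5T4, order 60) or S_5 (5T5, order 120). The discriminant of f is 14867345703125, which is not a perfect square, so G is not contained in A_5. The transitive groups of degree 5 not contained in A_5 are: F_20 (5T3, order 20), S_5 (5T5, order 120). By Dedekind's theorem, for a prime p not dividing disc(f) the degrees of the irreducible factors of f mod p form the cycle type of an element of G. Factoring f modulo the 18 such primes p <= 71 (skipping 5, 31, which divide the discriminant), each new pattern first appears at: mod 2: f = (x)(x^4 + x^3 + 1), pattern 4+1; mod 11: f = (x^5 + 6x^4 + 10x^3 + 7x^2 + 6x + 6), pattern 5; mod 19: f = (x + 13)(x^2 + 3x + 5)(x^2 + 17x + 17), pattern 2+2+1. No other pattern occurs in this range, so the set of observed cycle types is {4+1, 5, 2+2+1}. The candidates containing elements of all these cycle types are F_20 (5T3) of order 20, S_5 (5T5) of order 120; the others are excluded. The observed types are precisely the cycle types that occur in F_20 (5T3) (apart from the identity). Each of the other remaining candidates has further cycle types, and by the Chebotarev density theorem the matching factorization patterns would occur for a proportion of primes equal to their share of the group: S_5 (5T5) additionally contains elements of type 3+2, 3+1+1, 2+1+1+1 (50 of its 120 elements, about 42% of primes). None of the 18 primes tested shows any such pattern (for each of these groups the chance of that is below 10^-4), which rules them out. Hence G = F_20 (5T3), of order 20.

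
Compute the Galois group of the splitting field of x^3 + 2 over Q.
The polynomial is an irreducible cubic over Q and its discriminant is -108, which is not a perfect square. For an irreducible cubic, a non-square discriminant gives Galois group S_3.

S_3, the symmetric group on 3 letters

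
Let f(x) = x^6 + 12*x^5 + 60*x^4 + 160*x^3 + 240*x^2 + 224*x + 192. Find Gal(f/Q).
The polynomial f is an irreducible sextic over Q, so G = Gal(f/Q) is one of the 16 transitive subgroups 6T1, ..., 6T16 of S_6. The discriminant of f is -46741055340544, which is not a perfect square, so G is not contained in A_6. The transitive groups of degree 6 not contained in A_6 are: C_6 (6T1, order 6), S_3 (6T2, order 6), D_6 (6T3, order 12), C_3 x S_3 (6T5, order 18), A_4 x C_2 (6T6, order 24), S_4 (6T8, order 24), S_3 x S_3 (6T9, order 36), S_4 x C_2 (6T11, order 48), (S_3 x S_3) : C_2 (6T13, order 72), PGL(2,5) (6T14, order 120), S_6 (6T16, order 720). By Dedekind's theorem, for a prime p not dividing disc(f) the degrees of the irreducible factors of f mod p form the cycle type of an element of G. Factoring f modulo the 3 such primes p <= 7 (skipping 2, which divides the discriminant), each new pattern first appears at: mod 3: f = (x)(x^2 + 2x + 2)(x^3 + x^2 + 2x + 1), pattern 3+2+1; mod 5: f = (x^3 + 4x + 3)(x^3 + 2x^2 + x + 4), pattern 3+3; mod 7: f = (x + 6)(x^5 + 6x^4 + 3x^3 + 2x^2 + 4x + 4), pattern 5+1. No other pattern occurs in this range, so the set of observed cycle types is {3+2+1, 3+3, 5+1}. Among the candidates above, the only group containing elements of all these cycle types is S_6 (6T16); every other candidate lacks at least one of them. Hence G = S_6 (6T16), of order 720.

S_6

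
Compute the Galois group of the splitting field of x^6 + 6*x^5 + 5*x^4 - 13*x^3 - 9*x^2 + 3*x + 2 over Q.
The polynomial f is an irreducible sextic over Q, so G = Gal(f/Q) is one of the 16 transitive subgroups 6T1, ..., 6T16 of S_6. The discriminant of f is 30991489 = 5567^2, a perfect square, so G is contained in A_6. The transitive groups of degree 6 contained in A_6 are: A_4 (6T4, order 12), S_4 (6T7, order 24), (C_3 x C_3) : C_4 (6T10, order 36), PSL(2,5) (6T12, order 60), A_6 (6T15, order 360). By Dedekind's theorem, for a prime p not dividing disc(f) the degrees of the irreducible factors of f mod p form the cycle type of an element of G. Factoring f modulo the 21 such primes p <= 79 (skipping 19, which divides the discriminant), each new pattern first appears at: mod 2: f = (x)(x^5 + x^3 + x^2 + x + 1), pattern 5+1; mod 7: f = (x^3 + x^2 + 3x + 1)(x^3 + 5x^2 + 4x + 2), pattern 3+3; mod 61: f = (x + 3)(x + 25)(x^2 + 48x + 25)(x^2 + 52x + 38), pattern 2+2+1+1. No other pattern occurs in this range, so the set of observed cycle types is {5+1, 3+3, 2+2+1+1}. The candidates containing elements of all these cycle types are PSL(2,5) (6T12) of order 60, A_6 (6T15) of order 360; the others are excluded. The observed types are precisely the cycle types that occur in PSL(2,5) (6T12) (apart from the identity). Each of the other remaining candidates has further cycle types, and by the Chebotarev density theorem the matching factorization patterns would occur for a proportion of primes equal to their share of the group: A_6 (6T15) additionally contains elements of type 4+2, 3+1+1+1 (130 of its 360 elements, about 36% of primes). None of the 21 primes tested shows any such pattern (for each of these groups the chance of that is below 10^-4), which rules them out. Hence G = PSL(2,5) (6T12), of order 60.

PSL(2,5) (order 60)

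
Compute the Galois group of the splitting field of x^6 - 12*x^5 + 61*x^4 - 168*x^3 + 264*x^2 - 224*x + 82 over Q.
S_4 x C_2 (order 48)

The polynomial f is an irreducible sextic over Q, so G = Gal(f/Q) is one of the 16 transitive subgroups 6T1, ..., 6T16 of S_6. The discriminant of f is -1722368, which is not a perfect square, so G is not contained in A_6. The transitive groups of degree 6 not contained in A_6 are: C_6 (6T1, order 6), S_3 (6T2, order 6), D_6 (6T3, order 12), C_3 x S_3 (6T5, order 18), A_4 x C_2 (6T6, order 24), S_4 (6T8, order 24), S_3 x S_3 (6T9, order 36), S_4 x C_2 (6T11, order 48), (S_3 x S_3) : C_2 (6T13, order 72), PGL(2,5) (6T14, order 120), S_6 (6T16, order 720). By Dedekind's theorem, for a prime p not dividing disc(f) the degrees of the irreducible factors of f mod p form the cycle type of an element of G. Factoring f modulo the 29 such primes p <= 127 (skipping 2, 29, which divide the discriminant), each new pattern first appears at: mod 3: f = (x^3 + x^2 + 2)(x^3 + 2x^2 + 2x + 2), pattern 3+3; mod 5: f = (x^6 + 3x^5 + x^4 + 2x^3 + 4x^2 + x + 2), pattern 6; mod 7: f = (x + 1)(x + 2)(x^4 + 6x^3 + 6x^2 + 5x + 6), pattern 4+1+1; mod 17: f = (x + 3)(x + 10)(x^2 + 11x + 6)(x^2 + 15x + 15), pattern 2+2+1+1; mod 23: f = (x^2 + 6x + 21)(x^2 + 9x + 15)(x^2 + 19x + 8), pattern 2+2+2; mod 67: f = (x^2 + 63x + 18)(x^4 + 59x^3 + 11x^2 + 20x + 12), pattern 4+2; mod 127: f = (x + 38)(x + 58)(x + 65)(x + 85)(x^2 + 123x + 125), pattern 2+1+1+1+1. No other pattern occurs in this range, so the set of observed cycle types is {3+3, 6, 4+1+1, 2+2+1+1, 2+2+2, 4+2, 2+1+1+1+1}. The candidates containing elements of all these cycle types are S_4 x C_2 (6T11) of order 48, S_6 (6T16) of order 720; the others are excluded. The observed types are precisely the cycle types that occur in S_4 x C_2 (6T11) (apart from the identity). Each of the other remaining candidates has further cycle types, and by the Chebotarev density theorem the matching factorization patterns would occur for a proportion of primes equal to their share of the group: S_6 (6T16) additionally contains elements of type 5+1, 3+2+1, 3+1+1+1 (304 of its 720 elements, about 42% of primes). None of the 29 primes tested shows any such pattern (for each of these groups the chance of that is below 10^-4), which rules them out. Hence G = S_4 x C_2 (6T11), of order 48.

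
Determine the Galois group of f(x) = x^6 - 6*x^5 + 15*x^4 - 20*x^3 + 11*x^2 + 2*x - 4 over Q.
S_4 (also written S4+)

The polynomial f is an irreducible sextic over Q, so G = Gal(f/Q) is one of the 16 transitive subgroups 6T1, ..., 6T16 of S_6. The discriminant of f is 3356224 = 1832^2, a perfect square, so G is contained in A_6. The transitive groups of degree 6 contained in A_6 are: A_4 (6T4, order 12), S_4 (6T7, order 24), (C_3 x C_3) : C_4 (6T10, order 36), PSL(2,5) (6T12, order 60), A_6 (6T15, order 360). By Dedekind's theorem, for a prime p not dividing disc(f) the degrees of the irreducible factors of f mod p form the cycle type of an element of G. Factoring f modulo the 79 such primes p <= 419 (skipping 2, 229, which divide the discriminant), each new pattern first appears at: mod 3: f = (x^3 + x^2 + 2)(x^3 + 2x^2 + x + 1), pattern 3+3; mod 7: f = (x^2 + 5x + 5)(x^4 + 3x^3 + 2x^2 + 4x + 2), pattern 4+2; mod 23: f = (x + 8)(x + 13)(x^2 + 20x + 20)(x^2 + 22x + 18), pattern 2+2+1+1; mod 193: f = (x + 86)(x + 89)(x + 92)(x + 99)(x + 102)(x + 105), pattern 1+1+1+1+1+1. No other pattern occurs in this range, so the set of observed cycle types is {3+3, 4+2, 2+2+1+1, 1+1+1+1+1+1}. The candidates containing elements of all these cycle types are S_4 (6T7) of order 24, (C_3 x C_3) : C_4 (6T10) of order 36, A_6 (6T15) of order 360; the others are excluded. The observed types are precisely the cycle types that occur in S_4 (6T7). Each of the other remaining candidates has further cycle types, and by the Chebotarev density theorem the matching factorization patterns would occur for a proportion of primes equal to their share of the group: (C_3 x C_3) : C_4 (6T10) additionally contains elements of type 3+1+1+1 (4 of its 36 elements, about 11% of primes); A_6 (6T15) additionally contains elements of type 5+1, 3+1+1+1 (184 of its 360 elements, about 51% of primes). None of the 79 primes tested shows any such pattern (for each of these groups the chance of that is below 10^-4), which rules them out. Hence G = S_4 (6T7), of order 24.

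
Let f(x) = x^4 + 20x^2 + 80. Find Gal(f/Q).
C_4

The polynomial is an irreducible quartic over Q and its discriminant is 8192000, which is not a perfect square, so the Galois group is not contained in A_4. The resolvent cubic y^3 - 20*y^2 - 320*y + 6400 has exactly one rational root, so the Galois group is C_4 or D_4. The quartic becomes reducible over Q(sqrt(disc)), so the group is C_4.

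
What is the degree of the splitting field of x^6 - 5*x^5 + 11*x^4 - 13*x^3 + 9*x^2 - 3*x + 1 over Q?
The degree of the splitting field over Q equals the order of the Galois group, so first determine the group. The polynomial f is an irreducible sextic over Q, so G = Gal(f/Q) is one of the 16 transitive subgroups 6T1, ..., 6T16 of S_6. The discriminant of f is -16807, which is not a perfect square, so G is not contained in A_6. The transitive groups of degree 6 not contained in A_6 are: C_6 (6T1, order 6), S_3 (6T2, order 6), D_6 (6T3, order 12), C_3 x S_3 (6T5, order 18), A_4 x C_2 (6T6, order 24), S_4 (6T8, order 24), S_3 x S_3 (6T9, order 36), S_4 x C_2 (6T11, order 48), (S_3 x S_3) : C_2 (6T13, order 72), PGL(2,5) (6T14, order 120), S_6 (6T16, order 720). By Dedekind's theorem, for a prime p not dividing disc(f) the degrees of the irreducible factors of f mod p form the cycle type of an element of G. Factoring f modulo the 37 such primes p <= 163 (skipping 7, which divides the discriminant), each new pattern first appears at: mod 2: f = (x^3 + x + 1)(x^3 + x^2 + 1), pattern 3+3; mod 3: f = (x^6 + x^5 + 2x^4 + 2x^3 + 1), pattern 6; mod 13: f = (x^2 + x + 12)(x^2 + 3x + 10)(x^2 + 4x + 9), pattern 2+2+2; mod 29: f = (x + 3)(x + 4)(x + 5)(x + 8)(x + 12)(x + 21), pattern 1+1+1+1+1+1. No other pattern occurs in this range, so the set of observed cycle types is {3+3, 6, 2+2+2, 1+1+1+1+1+1}. The candidates containing elements of all these cycle types are C_6 (6T1) of order 6, D_6 (6T3) of order 12, C_3 x S_3 (6T5) of order 18, A_4 x C_2 (6T6) of order 24, S_3 x S_3 (6T9) of order 36, S_4 x C_2 (6T11) of order 48, (S_3 x S_3) : C_2 (6T13) of order 72, PGL(2,5) (6T14) of order 120, S_6 (6T16) of order 720; the others are excluded. The observed types are precisely the cycle types that occur in C_6 (6T1). Each of the other remaining candidates has further cycle types, and by the Chebotarev density theorem the matching factorization patterns would occur for a proportion of primes equal to their share of the group: D_6 (6T3) additionally contains elements of type 2+2+1+1 (3 of its 12 elements, about 25% of primes); C_3 x S_3 (6T5) additionally contains elements of type 3+1+1+1 (4 of its 18 elements, about 22% of primes); A_4 x C_2 (6T6) additionally contains elements of type 2+2+1+1, 2+1+1+1+1 (6 of its 24 elements, about 25% of primes); S_3 x S_3 (6T9) additionally contains elements of type 3+1+1+1, 2+2+1+1 (13 of its 36 elements, about 36% of primes); S_4 x C_2 (6T11) additionally contains elements of type 4+2, 4+1+1, 2+2+1+1, 2+1+1+1+1 (24 of its 48 elements, about 50% of primes); (S_3 x S_3) : C_2 (6T13) additionally contains elements of type 4+2, 3+2+1, 3+1+1+1, 2+2+1+1, 2+1+1+1+1 (49 of its 72 elements, about 68% of primes); PGL(2,5) (6T14) additionally contains elements of type 5+1, 4+1+1, 2+2+1+1 (69 of its 120 elements, about 58% of primes); S_6 (6T16) additionally contains elements of type 5+1, 4+2, 4+1+1, 3+2+1, 3+1+1+1, 2+2+1+1, 2+1+1+1+1 (544 of its 720 elements, about 76% of primes). None of the 37 primes tested shows any such pattern (for each of these groups the chance of that is below 10^-4), which rules them out. Hence G = C_6 (6T1), of order 6. The Galois group C_6 (6T1) has order 6, so the splitting field has degree 6 over Q.

6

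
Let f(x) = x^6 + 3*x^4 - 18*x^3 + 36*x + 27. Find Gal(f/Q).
The polynomial f is an irreducible sextic over Q, so G = Gal(f/Q) is one of the 16 transitive subgroups 6T1, ..., 6T16 of S_6. The discriminant of f is -28010528989632, which is not a perfect square, so G is not contained in A_6. The transitive groups of degree 6 not contained in A_6 are: C_6 (6T1, order 6), S_3 (6T2, order 6), D_6 (6T3, order 12), C_3 x S_3 (6T5, order 18), A_4 x C_2 (6T6, order 24), S_4 (6T8, order 24), S_3 x S_3 (6T9, order 36), S_4 x C_2 (6T11, order 48), (S_3 x S_3) : C_2 (6T13, order 72), PGL(2,5) (6T14, order 120), S_6 (6T16, order 720). By Dedekind's theorem, for a prime p not dividing disc(f) the degrees of the irreducible factors of f mod p form the cycle type of an element of G. Factoring f modulo the 21 such primes p <= 89 (skipping 2, 3, 7, which divide the discriminant), each new pattern first appears at: mod 5: f = (x^6 + 3x^4 + 2x^3 + x + 2), pattern 6; mod 11: f = (x + 7)(x^5 + 4x^4 + 8x^3 + 3x^2 + x + 7), pattern 5+1; mod 13: f = (x + 1)(x + 8)(x^4 + 4x^3 + 11x^2 + 7x + 5), pattern 4+1+1; mod 23: f = (x + 7)(x + 20)(x^2 + x + 9)(x^2 + 18x + 13), pattern 2+2+1+1; mod 43: f = (x^3 + 12)(x^3 + 3x + 13), pattern 3+3; mod 61: f = (x^2 + 13x + 17)(x^2 + 15x + 20)(x^2 + 33x + 6), pattern 2+2+2. No other pattern occurs in this range, so the set of observed cycle types is {6, 5+1, 4+1+1, 2+2+1+1, 3+3, 2+2+2}. The candidates containing elements of all these cycle types are PGL(2,5) (6T14) of order 120, S_6 (6T16) of order 720; the others are excluded. The observed types are precisely the cycle types that occur in PGL(2,5) (6T14) (apart from the identity). Each of the other remaining candidates has further cycle types, and by the Chebotarev density theorem the matching factorization patterns would occur for a proportion of primes equal to their share of the group: S_6 (6T16) additionally contains elements of type 4+2, 3+2+1, 3+1+1+1, 2+1+1+1+1 (265 of its 720 elements, about 37% of primes). None of the 21 primes tested shows any such pattern (for each of these groups the chance of that is below 10^-4), which rules them out. Hence G = PGL(2,5) (6T14), of order 120.

PGL(2,5)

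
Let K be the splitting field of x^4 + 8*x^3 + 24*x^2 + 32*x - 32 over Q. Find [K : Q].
8

The degree of the splitting field over Q equals the order of the Galois group, so first determine the group. The polynomial is an irreducible quartic over Q and its discriminant is -28311552, which is not a perfect square, so the Galois group is not contained in A_4. The resolvent cubic y^3 - 24*y^2 + 384*y - 2048 has exactly one rational root, so the Galois group is C_4 or D_4. The quartic remains irreducible over Q(sqrt(disc)), so the group is D_4. The Galois group D_4 (4T3) has order 8, so the splitting field has degree 8 over Q.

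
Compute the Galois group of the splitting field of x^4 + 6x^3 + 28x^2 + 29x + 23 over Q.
S_4 (also written S4)

The polynomial is an irreducible quartic over Q and its discriminant is 23011981, which is not a perfect square, so the Galois group is not contained in A_4. The resolvent cubic y^3 - 28*y^2 + 82*y + 907 is irreducible over Q. An irreducible resolvent with non-square discriminant gives S_4.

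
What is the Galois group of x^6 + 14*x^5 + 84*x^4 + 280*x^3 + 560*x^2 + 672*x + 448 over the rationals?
C_6 (order 6)

The polynomial f is an irreducible sextic over Q, so G = Gal(f/Q) is one of the 16 transitive subgroups 6T1, ..., 6T16 of S_6. The discriminant of f is -18046378835968, which is not a perfect square, so G is not contained in A_6. The transitive groups of degree 6 not contained in A_6 are: C_6 (6T1, order 6), S_3 (6T2, order 6), D_6 (6T3, order 12), C_3 x S_3 (6T5, order 18), A_4 x C_2 (6T6, order 24), S_4 (6T8, order 24), S_3 x S_3 (6T9, order 36), S_4 x C_2 (6T11, order 48), (S_3 x S_3) : C_2 (6T13, order 72), PGL(2,5) (6T14, order 120), S_6 (6T16, order 720). By Dedekind's theorem, for a prime p not dividing disc(f) the degrees of the irreducible factors of f mod p form the cycle type of an element of G. Factoring f modulo the 37 such primes p <= 167 (skipping 2, 7, which divide the discriminant), each new pattern first appears at: mod 3: f = (x^6 + 2x^5 + x^3 + 2x^2 + 1), pattern 6; mod 11: f = (x^3 + 5x^2 + 2x + 6)(x^3 + 9x^2 + 4x + 5), pattern 3+3; mod 13: f = (x^2 + x + 2)(x^2 + 3x + 6)(x^2 + 10x + 7), pattern 2+2+2; mod 29: f = (x + 10)(x + 12)(x + 14)(x + 17)(x + 20)(x + 28), pattern 1+1+1+1+1+1. No other pattern occurs in this range, so the set of observed cycle types is {6, 3+3, 2+2+2, 1+1+1+1+1+1}. The candidates containing elements of all these cycle types are C_6 (6T1) of order 6, D_6 (6T3) of order 12, C_3 x S_3 (6T5) of order 18, A_4 x C_2 (6T6) of order 24, S_3 x S_3 (6T9) of order 36, S_4 x C_2 (6T11) of order 48, (S_3 x S_3) : C_2 (6T13) of order 72, PGL(2,5) (6T14) of order 120, S_6 (6T16) of order 720; the others are excluded. The observed types are precisely the cycle types that occur in C_6 (6T1). Each of the other remaining candidates has further cycle types, and by the Chebotarev density theorem the matching factorization patterns would occur for a proportion of primes equal to their share of the group: D_6 (6T3) additionally contains elements of type 2+2+1+1 (3 of its 12 elements, about 25% of primes); C_3 x S_3 (6T5) additionally contains elements of type 3+1+1+1 (4 of its 18 elements, about 22% of primes); A_4 x C_2 (6T6) additionally contains elements of type 2+2+1+1, 2+1+1+1+1 (6 of its 24 elements, about 25% of primes); S_3 x S_3 (6T9) additionally contains elements of type 3+1+1+1, 2+2+1+1 (13 of its 36 elements, about 36% of primes); S_4 x C_2 (6T11) additionally contains elements of type 4+2, 4+1+1, 2+2+1+1, 2+1+1+1+1 (24 of its 48 elements, about 50% of primes); (S_3 x S_3) : C_2 (6T13) additionally contains elements of type 4+2, 3+2+1, 3+1+1+1, 2+2+1+1, 2+1+1+1+1 (49 of its 72 elements, about 68% of primes); PGL(2,5) (6T14) additionally contains elements of type 5+1, 4+1+1, 2+2+1+1 (69 of its 120 elements, about 58% of primes); S_6 (6T16) additionally contains elements of type 5+1, 4+2, 4+1+1, 3+2+1, 3+1+1+1, 2+2+1+1, 2+1+1+1+1 (544 of its 720 elements, about 76% of primes). None of the 37 primes tested shows any such pattern (for each of these groups the chance of that is below 10^-4), which rules them out. Hence G = C_6 (6T1), of order 6.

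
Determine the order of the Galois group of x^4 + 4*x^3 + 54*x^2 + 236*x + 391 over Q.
4

The degree of the splitting field over Q equals the order of the Galois group, so first determine the group. The polynomial is an irreducible quartic over Q and its discriminant is 16136701952, which is not a perfect square, so the Galois group is not contained in A_4. The resolvent cubic y^3 - 54*y^2 - 620*y + 22504 has exactly one rational root, so the Galois group is C_4 or D_4. The quartic becomes reducible over Q(sqrt(disc)), so the group is C_4. The Galois group C_4 (4T1) has order 4, so the splitting field has degree 4 over Q.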